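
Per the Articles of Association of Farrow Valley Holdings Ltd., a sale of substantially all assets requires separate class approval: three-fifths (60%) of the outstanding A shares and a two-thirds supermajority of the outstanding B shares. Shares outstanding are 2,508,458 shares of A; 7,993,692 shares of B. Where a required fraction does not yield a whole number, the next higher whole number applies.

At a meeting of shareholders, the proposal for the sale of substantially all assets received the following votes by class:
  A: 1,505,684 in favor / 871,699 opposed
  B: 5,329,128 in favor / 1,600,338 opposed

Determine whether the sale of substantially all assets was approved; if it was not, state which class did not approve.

A: 3/5 of 2508458 = 1505074.80, rounded up to 1505075; 1,505,075 required, 1,505,684 in favor — approved.
B: 2/3 of 7993692 = 5329128; 5,329,128 required, 5,329,128 in favor — approved.

Approved — every class gave the required vote.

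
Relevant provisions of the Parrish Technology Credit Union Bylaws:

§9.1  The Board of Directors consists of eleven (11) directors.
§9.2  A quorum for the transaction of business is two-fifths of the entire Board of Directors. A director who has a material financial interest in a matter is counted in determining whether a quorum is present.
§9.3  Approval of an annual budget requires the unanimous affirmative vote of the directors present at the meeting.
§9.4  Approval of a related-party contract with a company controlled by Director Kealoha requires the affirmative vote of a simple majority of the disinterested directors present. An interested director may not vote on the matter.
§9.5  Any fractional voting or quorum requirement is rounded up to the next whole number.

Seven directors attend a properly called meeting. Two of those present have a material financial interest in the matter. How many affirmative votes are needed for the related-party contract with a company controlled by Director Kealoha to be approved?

3

The related-party contract with a company controlled by Director Kealoha requires a majority of the disinterested directors present (7 − 2 = 5).
A majority of 5 is 3.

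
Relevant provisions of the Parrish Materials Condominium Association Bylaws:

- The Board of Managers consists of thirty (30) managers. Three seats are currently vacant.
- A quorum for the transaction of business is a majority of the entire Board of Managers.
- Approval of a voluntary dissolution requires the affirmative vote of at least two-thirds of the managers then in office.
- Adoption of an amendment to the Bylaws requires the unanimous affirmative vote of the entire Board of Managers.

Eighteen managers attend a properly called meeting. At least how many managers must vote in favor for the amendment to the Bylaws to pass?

30

The amendment to the Bylaws requires the unanimous vote of the entire Board of Managers (30).
Unanimous means all 30.
(Only 18 can vote, so the amendment to the Bylaws cannot pass at this meeting, but the required vote is still 30.)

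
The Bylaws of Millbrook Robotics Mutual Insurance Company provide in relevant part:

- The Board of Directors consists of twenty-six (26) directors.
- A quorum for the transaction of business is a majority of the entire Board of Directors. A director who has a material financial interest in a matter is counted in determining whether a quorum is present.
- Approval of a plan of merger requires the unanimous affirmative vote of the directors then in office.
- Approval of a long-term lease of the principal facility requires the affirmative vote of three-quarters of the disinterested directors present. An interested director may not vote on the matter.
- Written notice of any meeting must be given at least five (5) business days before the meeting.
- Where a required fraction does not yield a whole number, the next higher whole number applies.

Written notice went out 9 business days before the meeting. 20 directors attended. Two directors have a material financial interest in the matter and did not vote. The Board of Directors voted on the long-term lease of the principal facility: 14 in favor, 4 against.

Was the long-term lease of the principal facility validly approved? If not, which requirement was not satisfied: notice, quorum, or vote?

Notice: 9 business days given; 5 required (9 ≥ 5). Satisfied.
Quorum: 20 present (interested directors count toward quorum); quorum is 14. Satisfied.
Vote: the long-term lease of the principal facility requires three-fourths of the disinterested directors present (20 − 2 = 18). 3/4 of 18 = 13.50, rounded up to 14, so 14 affirmative votes are needed; 14 voted in favor. Satisfied.

Valid — all requirements satisfied.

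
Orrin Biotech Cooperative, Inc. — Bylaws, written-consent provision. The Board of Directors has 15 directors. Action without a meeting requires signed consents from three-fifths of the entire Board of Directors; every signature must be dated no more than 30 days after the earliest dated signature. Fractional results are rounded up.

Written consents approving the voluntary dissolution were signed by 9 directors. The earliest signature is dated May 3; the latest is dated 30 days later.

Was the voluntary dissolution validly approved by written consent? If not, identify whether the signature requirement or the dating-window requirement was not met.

Signatures required: three-fifths of 15 — 3/5 of 15 = 9, so 9 needed; 9 signed. Sufficient.
Dating window: the latest signature is 30 days after the earliest; the limit is 30 days. Within the window.

Effective — both the signature and dating-window requirements are satisfied.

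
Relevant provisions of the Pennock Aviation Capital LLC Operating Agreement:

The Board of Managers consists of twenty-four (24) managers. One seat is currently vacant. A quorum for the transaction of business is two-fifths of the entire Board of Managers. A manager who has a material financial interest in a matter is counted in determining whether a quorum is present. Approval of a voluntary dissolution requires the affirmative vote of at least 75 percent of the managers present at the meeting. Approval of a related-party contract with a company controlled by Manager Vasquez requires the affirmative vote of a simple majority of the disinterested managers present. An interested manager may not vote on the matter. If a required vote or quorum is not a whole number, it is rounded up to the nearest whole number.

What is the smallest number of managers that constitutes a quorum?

2/5 of 24 = 9.60, rounded up to 10.

10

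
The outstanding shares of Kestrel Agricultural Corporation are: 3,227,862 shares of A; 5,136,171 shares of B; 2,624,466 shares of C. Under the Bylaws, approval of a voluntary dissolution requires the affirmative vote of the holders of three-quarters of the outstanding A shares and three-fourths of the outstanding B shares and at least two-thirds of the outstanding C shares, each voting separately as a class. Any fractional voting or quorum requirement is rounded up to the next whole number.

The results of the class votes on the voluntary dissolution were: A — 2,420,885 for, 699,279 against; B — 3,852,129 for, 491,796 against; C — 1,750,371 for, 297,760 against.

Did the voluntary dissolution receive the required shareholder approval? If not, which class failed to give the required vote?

A: 3/4 of 3227862 = 2420896.50, rounded up to 2420897; 2,420,897 required, 2,420,885 in favor — not approved.
B: 3/4 of 5136171 = 3852128.25, rounded up to 3852129; 3,852,129 required, 3,852,129 in favor — approved.
C: 2/3 of 2624466 = 1749644; 1,749,644 required, 1,750,371 in favor — approved.

Not approved — the A shares did not give the required vote.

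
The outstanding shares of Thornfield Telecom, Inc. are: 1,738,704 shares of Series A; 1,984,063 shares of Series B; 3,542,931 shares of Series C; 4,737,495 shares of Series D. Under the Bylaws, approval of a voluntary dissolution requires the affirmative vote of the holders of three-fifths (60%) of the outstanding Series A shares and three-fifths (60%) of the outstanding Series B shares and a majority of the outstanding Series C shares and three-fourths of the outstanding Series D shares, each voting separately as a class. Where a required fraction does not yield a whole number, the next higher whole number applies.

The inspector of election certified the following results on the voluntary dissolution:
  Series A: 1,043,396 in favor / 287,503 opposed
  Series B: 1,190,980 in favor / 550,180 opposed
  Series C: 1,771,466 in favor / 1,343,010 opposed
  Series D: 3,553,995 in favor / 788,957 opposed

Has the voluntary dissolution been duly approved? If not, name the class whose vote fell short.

Approved — every class gave the required vote.

Series A: 3/5 of 1738704 = 1043222.40, rounded up to 1043223; 1,043,223 required, 1,043,396 in favor — approved.
Series B: 3/5 of 1984063 = 1190437.80, rounded up to 1190438; 1,190,438 required, 1,190,980 in favor — approved.
Series C: a majority of 3542931 is 1771466; 1,771,466 required, 1,771,466 in favor — approved.
Series D: 3/4 of 4737495 = 3553121.25, rounded up to 3553122; 3,553,122 required, 3,553,995 in favor — approved.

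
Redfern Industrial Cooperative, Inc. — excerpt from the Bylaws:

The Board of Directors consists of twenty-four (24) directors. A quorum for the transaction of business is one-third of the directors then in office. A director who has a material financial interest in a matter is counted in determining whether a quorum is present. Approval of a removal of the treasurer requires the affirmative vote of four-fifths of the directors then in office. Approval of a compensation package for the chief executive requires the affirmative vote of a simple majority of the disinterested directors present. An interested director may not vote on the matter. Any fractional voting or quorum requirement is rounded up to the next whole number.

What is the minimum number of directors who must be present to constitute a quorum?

1/3 of 24 = 8.

8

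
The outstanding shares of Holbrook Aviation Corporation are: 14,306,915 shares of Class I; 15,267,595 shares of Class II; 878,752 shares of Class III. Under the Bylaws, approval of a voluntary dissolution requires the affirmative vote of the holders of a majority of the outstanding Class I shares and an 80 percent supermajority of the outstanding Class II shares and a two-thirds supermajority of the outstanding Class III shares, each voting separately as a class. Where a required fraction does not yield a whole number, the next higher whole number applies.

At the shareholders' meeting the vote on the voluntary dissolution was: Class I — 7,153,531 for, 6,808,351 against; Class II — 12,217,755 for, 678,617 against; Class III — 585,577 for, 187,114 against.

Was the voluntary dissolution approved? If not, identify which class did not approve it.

Class I: a majority of 14306915 is 7153458; 7,153,458 required, 7,153,531 in favor — approved.
Class II: 4/5 of 15267595 = 12214076; 12,214,076 required, 12,217,755 in favor — approved.
Class III: 2/3 of 878752 = 585834.67, rounded up to 585835; 585,835 required, 585,577 in favor — not approved.

Not approved — the Class III shares did not give the required vote.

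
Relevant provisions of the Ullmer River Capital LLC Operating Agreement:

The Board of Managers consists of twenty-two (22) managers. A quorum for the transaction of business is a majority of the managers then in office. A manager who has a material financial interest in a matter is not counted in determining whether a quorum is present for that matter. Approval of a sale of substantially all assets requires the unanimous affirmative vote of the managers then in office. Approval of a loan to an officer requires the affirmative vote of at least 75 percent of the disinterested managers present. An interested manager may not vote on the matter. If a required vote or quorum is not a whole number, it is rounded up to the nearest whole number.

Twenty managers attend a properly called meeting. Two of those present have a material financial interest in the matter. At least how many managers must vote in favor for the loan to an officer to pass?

14

The loan to an officer requires three-fourths of the disinterested managers present (20 − 2 = 18).
3/4 of 18 = 13.50, rounded up to 14.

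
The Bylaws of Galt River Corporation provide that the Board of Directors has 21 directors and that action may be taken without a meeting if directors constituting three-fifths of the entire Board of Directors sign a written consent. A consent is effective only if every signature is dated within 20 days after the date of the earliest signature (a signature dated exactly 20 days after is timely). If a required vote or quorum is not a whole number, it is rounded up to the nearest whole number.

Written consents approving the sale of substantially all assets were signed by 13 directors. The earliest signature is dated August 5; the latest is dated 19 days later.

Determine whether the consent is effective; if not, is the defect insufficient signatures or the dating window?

Effective — both the signature and dating-window requirements are satisfied.

Signatures required: three-fifths of 21 — 3/5 of 21 = 12.60, rounded up to 13, so 13 needed; 13 signed. Sufficient.
Dating window: the latest signature is 19 days after the earliest; the limit is 20 days. Within the window.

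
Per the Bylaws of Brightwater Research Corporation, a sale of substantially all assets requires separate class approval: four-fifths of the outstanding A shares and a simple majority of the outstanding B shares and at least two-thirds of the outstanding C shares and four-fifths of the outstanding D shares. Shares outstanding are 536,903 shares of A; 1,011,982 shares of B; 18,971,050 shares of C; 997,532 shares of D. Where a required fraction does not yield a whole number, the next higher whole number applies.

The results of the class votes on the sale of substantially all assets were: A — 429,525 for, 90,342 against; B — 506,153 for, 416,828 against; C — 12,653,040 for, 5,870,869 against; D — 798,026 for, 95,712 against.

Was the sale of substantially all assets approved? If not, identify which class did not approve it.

A: 4/5 of 536903 = 429522.40, rounded up to 429523; 429,523 required, 429,525 in favor — approved.
B: a majority of 1011982 is 505992; 505,992 required, 506,153 in favor — approved.
C: 2/3 of 18971050 = 12647366.67, rounded up to 12647367; 12,647,367 required, 12,653,040 in favor — approved.
D: 4/5 of 997532 = 798025.60, rounded up to 798026; 798,026 required, 798,026 in favor — approved.

Approved — every class gave the required vote.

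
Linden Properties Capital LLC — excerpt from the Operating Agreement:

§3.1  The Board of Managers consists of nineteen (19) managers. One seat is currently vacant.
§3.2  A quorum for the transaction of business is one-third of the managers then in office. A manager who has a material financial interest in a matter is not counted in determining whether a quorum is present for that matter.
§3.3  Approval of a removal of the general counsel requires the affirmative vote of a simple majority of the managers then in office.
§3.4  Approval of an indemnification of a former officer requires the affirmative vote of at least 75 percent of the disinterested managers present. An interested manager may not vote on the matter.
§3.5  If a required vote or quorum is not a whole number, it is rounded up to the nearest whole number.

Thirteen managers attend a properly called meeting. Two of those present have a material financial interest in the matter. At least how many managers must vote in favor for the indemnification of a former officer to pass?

9

The indemnification of a former officer requires three-fourths of the disinterested managers present (13 − 2 = 11).
3/4 of 11 = 8.25, rounded up to 9.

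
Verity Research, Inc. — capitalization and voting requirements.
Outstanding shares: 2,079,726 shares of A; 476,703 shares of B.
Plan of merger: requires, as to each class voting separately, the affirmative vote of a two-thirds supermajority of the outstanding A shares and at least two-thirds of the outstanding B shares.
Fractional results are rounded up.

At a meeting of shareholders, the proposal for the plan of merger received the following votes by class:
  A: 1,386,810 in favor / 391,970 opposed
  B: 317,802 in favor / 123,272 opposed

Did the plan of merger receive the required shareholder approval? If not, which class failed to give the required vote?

Approved — every class gave the required vote.

A: 2/3 of 2079726 = 1386484; 1,386,484 required, 1,386,810 in favor — approved.
B: 2/3 of 476703 = 317802; 317,802 required, 317,802 in favor — approved.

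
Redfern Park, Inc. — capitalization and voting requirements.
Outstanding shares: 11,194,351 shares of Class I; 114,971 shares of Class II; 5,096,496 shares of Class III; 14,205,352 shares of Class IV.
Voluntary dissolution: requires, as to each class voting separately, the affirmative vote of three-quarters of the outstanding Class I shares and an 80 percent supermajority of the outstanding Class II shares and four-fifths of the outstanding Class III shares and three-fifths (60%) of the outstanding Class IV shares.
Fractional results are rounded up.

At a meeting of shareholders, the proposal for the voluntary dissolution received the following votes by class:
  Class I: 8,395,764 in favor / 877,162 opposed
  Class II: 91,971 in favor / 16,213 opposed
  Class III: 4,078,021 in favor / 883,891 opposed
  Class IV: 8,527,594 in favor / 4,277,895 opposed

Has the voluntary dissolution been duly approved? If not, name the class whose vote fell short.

Class I: 3/4 of 11194351 = 8395763.25, rounded up to 8395764; 8,395,764 required, 8,395,764 in favor — approved.
Class II: 4/5 of 114971 = 91976.80, rounded up to 91977; 91,977 required, 91,971 in favor — not approved.
Class III: 4/5 of 5096496 = 4077196.80, rounded up to 4077197; 4,077,197 required, 4,078,021 in favor — approved.
Class IV: 3/5 of 14205352 = 8523211.20, rounded up to 8523212; 8,523,212 required, 8,527,594 in favor — approved.

Not approved — the Class II shares did not give the required vote.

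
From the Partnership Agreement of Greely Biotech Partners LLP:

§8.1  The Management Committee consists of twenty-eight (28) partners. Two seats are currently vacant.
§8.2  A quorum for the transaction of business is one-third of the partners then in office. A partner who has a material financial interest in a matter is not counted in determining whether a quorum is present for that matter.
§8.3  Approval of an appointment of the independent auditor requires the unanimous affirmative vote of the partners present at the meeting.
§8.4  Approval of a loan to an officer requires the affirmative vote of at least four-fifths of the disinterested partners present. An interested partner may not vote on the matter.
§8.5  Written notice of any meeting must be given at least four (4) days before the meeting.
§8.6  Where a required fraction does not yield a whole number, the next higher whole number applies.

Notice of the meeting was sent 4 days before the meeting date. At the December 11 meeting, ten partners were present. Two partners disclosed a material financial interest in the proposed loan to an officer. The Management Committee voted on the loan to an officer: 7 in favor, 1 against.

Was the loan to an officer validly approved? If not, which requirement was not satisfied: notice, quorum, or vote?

Invalid — quorum requirement not satisfied.

Notice: 4 days given; 4 required (4 ≥ 4). Satisfied.
Quorum: 10 present, but the 2 interested partners do not count, leaving 8. Quorum is 9. Not satisfied.
Vote: the loan to an officer requires four-fifths of the disinterested partners present (10 − 2 = 8). 4/5 of 8 = 6.40, rounded up to 7, so 7 affirmative votes are needed; 7 voted in favor. Satisfied. (Moot — without a quorum no business can be validly transacted.)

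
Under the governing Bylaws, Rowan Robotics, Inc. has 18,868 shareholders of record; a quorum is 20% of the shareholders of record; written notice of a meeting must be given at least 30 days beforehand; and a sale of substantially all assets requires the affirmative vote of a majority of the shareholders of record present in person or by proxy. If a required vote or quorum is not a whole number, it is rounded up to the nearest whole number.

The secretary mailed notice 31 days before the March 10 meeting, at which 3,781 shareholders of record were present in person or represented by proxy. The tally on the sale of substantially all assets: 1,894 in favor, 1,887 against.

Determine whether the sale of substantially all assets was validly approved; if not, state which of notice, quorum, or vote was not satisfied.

Valid — all requirements satisfied.

Notice: 31 days given; 30 required. Satisfied.
Quorum: 20% of 18,868 = 3,773.60, rounded up to 3,774; 3,781 present. Satisfied.
Vote: requires a majority of those present (3,781); a majority of 3781 is 1891, so 1,891 needed; 1,894 in favor. Satisfied.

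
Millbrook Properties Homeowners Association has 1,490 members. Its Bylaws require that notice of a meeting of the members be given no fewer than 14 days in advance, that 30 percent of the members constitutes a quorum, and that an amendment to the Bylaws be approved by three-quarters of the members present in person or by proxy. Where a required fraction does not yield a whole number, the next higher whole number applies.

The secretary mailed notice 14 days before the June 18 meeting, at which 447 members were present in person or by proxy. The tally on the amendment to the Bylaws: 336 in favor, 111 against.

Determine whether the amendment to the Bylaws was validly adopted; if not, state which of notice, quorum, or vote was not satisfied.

Notice: 14 days given; 14 required. Satisfied.
Quorum: 30% of 1,490 = 447; 447 present. Satisfied.
Vote: requires three-fourths of those present (447); 3/4 of 447 = 335.25, rounded up to 336, so 336 needed; 336 in favor. Satisfied.

Valid — all requirements satisfied.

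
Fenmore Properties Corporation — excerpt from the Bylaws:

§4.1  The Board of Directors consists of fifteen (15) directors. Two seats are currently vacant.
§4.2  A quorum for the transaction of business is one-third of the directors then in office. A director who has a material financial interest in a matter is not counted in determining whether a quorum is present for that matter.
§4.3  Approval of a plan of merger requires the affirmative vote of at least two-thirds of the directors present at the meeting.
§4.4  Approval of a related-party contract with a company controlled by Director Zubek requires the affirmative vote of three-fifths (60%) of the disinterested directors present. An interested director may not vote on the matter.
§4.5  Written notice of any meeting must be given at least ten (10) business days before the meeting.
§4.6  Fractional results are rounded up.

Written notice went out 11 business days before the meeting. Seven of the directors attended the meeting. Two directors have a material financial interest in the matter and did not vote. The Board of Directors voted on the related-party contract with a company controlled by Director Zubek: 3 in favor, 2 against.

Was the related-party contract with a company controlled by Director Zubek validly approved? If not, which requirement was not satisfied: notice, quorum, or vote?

Valid — all requirements satisfied.

Notice: 11 business days given; 10 required (11 ≥ 10). Satisfied.
Quorum: 7 present, but the 2 interested directors do not count, leaving 5. Quorum is 5. Satisfied.
Vote: the related-party contract with a company controlled by Director Zubek requires three-fifths of the disinterested directors present (7 − 2 = 5). 3/5 of 5 = 3, so 3 affirmative votes are needed; 3 voted in favor. Satisfied.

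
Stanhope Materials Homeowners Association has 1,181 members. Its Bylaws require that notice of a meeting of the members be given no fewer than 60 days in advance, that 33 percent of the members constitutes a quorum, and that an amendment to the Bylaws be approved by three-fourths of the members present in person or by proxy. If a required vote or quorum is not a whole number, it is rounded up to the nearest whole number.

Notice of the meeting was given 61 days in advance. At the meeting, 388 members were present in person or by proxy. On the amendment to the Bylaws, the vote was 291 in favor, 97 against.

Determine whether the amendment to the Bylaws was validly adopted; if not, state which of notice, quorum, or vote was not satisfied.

Invalid — quorum requirement not satisfied.

Notice: 61 days given; 60 required. Satisfied.
Quorum: 33% of 1,181 = 389.73, rounded up to 390; 388 present. Not satisfied.
Vote: requires three-fourths of those present (388); 3/4 of 388 = 291, so 291 needed; 291 in favor. Satisfied.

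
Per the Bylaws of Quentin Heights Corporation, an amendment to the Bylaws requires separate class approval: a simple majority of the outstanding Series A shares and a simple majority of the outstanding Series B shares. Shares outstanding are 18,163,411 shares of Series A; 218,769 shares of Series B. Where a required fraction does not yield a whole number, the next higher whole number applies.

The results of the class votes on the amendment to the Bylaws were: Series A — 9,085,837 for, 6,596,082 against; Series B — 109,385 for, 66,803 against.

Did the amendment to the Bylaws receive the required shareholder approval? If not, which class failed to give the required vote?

Approved — every class gave the required vote.

Series A: a majority of 18163411 is 9081706; 9,081,706 required, 9,085,837 in favor — approved.
Series B: a majority of 218769 is 109385; 109,385 required, 109,385 in favor — approved.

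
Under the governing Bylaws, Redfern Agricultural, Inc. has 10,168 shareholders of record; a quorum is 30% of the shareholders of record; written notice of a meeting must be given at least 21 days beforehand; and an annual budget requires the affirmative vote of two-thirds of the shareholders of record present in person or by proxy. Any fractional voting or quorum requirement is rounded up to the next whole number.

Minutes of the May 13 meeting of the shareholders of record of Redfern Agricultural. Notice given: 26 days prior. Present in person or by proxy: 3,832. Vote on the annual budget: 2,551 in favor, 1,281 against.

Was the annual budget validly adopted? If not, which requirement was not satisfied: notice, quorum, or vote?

Notice: 26 days given; 21 required. Satisfied.
Quorum: 30% of 10,168 = 3,050.40, rounded up to 3,051; 3,832 present. Satisfied.
Vote: requires two-thirds of those present (3,832); 2/3 of 3832 = 2554.67, rounded up to 2555, so 2,555 needed; 2,551 in favor. Not satisfied.

Invalid — vote requirement not satisfied.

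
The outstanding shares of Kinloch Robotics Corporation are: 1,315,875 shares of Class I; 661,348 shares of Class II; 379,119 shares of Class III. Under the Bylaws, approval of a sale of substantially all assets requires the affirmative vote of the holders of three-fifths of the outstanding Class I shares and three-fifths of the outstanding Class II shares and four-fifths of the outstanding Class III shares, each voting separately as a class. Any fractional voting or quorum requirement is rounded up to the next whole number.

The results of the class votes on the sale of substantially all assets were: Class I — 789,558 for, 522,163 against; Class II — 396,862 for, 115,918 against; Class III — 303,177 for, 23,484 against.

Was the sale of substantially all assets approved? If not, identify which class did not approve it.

Class I: 3/5 of 1315875 = 789525; 789,525 required, 789,558 in favor — approved.
Class II: 3/5 of 661348 = 396808.80, rounded up to 396809; 396,809 required, 396,862 in favor — approved.
Class III: 4/5 of 379119 = 303295.20, rounded up to 303296; 303,296 required, 303,177 in favor — not approved.

Not approved — the Class III shares did not give the required vote.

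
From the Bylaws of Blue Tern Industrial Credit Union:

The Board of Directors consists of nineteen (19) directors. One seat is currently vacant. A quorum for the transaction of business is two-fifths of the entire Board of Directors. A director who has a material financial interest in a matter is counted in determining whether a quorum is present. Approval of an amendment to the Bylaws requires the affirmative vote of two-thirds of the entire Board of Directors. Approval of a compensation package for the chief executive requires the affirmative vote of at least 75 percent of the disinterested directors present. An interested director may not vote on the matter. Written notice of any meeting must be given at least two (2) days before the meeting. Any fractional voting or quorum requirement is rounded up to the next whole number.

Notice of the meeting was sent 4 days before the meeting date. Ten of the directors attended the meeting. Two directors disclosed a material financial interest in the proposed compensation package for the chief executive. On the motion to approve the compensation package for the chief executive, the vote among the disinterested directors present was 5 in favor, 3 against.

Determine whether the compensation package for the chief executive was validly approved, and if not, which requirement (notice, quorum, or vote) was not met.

Notice: 4 days given; 2 required (4 ≥ 2). Satisfied.
Quorum: 10 present (interested directors count toward quorum); quorum is 8. Satisfied.
Vote: the compensation package for the chief executive requires three-fourths of the disinterested directors present (10 − 2 = 8). 3/4 of 8 = 6, so 6 affirmative votes are needed; 5 voted in favor. Not satisfied.

Invalid — vote requirement not satisfied.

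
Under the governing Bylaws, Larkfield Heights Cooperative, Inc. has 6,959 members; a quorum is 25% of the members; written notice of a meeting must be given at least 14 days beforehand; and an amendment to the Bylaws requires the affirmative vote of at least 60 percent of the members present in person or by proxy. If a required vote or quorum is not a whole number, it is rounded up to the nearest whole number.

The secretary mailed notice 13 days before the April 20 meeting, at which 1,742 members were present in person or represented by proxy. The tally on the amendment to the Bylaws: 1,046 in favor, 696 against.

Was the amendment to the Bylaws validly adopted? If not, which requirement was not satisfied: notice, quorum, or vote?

Invalid — notice requirement not satisfied.

Notice: 13 days given; 14 required. Not satisfied.
Quorum: 25% of 6,959 = 1,739.75, rounded up to 1,740; 1,742 present. Satisfied.
Vote: requires three-fifths of those present (1,742); 3/5 of 1742 = 1045.20, rounded up to 1046, so 1,046 needed; 1,046 in favor. Satisfied.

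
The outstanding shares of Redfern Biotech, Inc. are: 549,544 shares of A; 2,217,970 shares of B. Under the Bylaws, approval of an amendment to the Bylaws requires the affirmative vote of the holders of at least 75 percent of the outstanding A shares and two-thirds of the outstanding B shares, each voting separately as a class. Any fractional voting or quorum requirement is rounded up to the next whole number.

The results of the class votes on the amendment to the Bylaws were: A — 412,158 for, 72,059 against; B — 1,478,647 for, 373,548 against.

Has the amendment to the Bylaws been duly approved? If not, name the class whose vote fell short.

A: 3/4 of 549544 = 412158; 412,158 required, 412,158 in favor — approved.
B: 2/3 of 2217970 = 1478646.67, rounded up to 1478647; 1,478,647 required, 1,478,647 in favor — approved.

Approved — every class gave the required vote.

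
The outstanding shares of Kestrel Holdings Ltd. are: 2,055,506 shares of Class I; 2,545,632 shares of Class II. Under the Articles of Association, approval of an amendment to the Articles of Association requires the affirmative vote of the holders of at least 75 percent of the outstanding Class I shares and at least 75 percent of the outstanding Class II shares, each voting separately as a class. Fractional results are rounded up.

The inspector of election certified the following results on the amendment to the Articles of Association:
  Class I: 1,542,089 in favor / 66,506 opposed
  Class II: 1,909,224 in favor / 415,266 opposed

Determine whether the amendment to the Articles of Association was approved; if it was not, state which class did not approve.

Class I: 3/4 of 2055506 = 1541629.50, rounded up to 1541630; 1,541,630 required, 1,542,089 in favor — approved.
Class II: 3/4 of 2545632 = 1909224; 1,909,224 required, 1,909,224 in favor — approved.

Approved — every class gave the required vote.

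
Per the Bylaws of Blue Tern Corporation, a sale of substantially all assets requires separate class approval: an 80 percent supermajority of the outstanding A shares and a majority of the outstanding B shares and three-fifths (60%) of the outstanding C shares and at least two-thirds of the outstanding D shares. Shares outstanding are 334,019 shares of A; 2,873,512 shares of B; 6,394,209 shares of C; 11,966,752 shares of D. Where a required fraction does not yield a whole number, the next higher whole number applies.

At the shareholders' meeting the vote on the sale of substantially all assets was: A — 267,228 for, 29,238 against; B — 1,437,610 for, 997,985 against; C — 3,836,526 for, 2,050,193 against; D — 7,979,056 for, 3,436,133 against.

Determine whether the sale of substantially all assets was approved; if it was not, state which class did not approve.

A: 4/5 of 334019 = 267215.20, rounded up to 267216; 267,216 required, 267,228 in favor — approved.
B: a majority of 2873512 is 1436757; 1,436,757 required, 1,437,610 in favor — approved.
C: 3/5 of 6394209 = 3836525.40, rounded up to 3836526; 3,836,526 required, 3,836,526 in favor — approved.
D: 2/3 of 11966752 = 7977834.67, rounded up to 7977835; 7,977,835 required, 7,979,056 in favor — approved.

Approved — every class gave the required vote.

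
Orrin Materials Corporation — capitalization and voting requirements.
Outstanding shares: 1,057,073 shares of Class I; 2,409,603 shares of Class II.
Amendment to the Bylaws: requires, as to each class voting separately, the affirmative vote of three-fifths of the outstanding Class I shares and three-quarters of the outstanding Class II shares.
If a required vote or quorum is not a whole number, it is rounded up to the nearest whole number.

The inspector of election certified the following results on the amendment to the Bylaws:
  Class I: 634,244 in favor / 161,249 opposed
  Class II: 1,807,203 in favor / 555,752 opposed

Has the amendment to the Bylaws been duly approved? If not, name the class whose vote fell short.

Class I: 3/5 of 1057073 = 634243.80, rounded up to 634244; 634,244 required, 634,244 in favor — approved.
Class II: 3/4 of 2409603 = 1807202.25, rounded up to 1807203; 1,807,203 required, 1,807,203 in favor — approved.

Approved — every class gave the required vote.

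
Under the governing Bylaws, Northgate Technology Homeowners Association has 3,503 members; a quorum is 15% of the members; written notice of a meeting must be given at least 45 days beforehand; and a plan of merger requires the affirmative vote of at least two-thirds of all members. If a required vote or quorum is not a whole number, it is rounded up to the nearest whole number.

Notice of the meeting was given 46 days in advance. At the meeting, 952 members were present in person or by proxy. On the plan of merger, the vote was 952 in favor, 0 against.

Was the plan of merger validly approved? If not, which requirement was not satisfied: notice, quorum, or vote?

Invalid — vote requirement not satisfied.

Notice: 46 days given; 45 required. Satisfied.
Quorum: 15% of 3,503 = 525.45, rounded up to 526; 952 present. Satisfied.
Vote: requires two-thirds of all members (3,503); 2/3 of 3503 = 2335.33, rounded up to 2336, so 2,336 needed; 952 in favor. Not satisfied.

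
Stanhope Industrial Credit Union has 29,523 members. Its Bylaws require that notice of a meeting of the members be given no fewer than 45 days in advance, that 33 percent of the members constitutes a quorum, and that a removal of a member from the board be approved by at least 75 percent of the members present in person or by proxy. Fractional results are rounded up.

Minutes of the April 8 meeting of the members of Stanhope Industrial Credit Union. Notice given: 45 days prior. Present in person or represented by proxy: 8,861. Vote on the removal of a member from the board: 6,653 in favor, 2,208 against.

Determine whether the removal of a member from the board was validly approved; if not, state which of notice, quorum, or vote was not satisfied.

Invalid — quorum requirement not satisfied.

Notice: 45 days given; 45 required. Satisfied.
Quorum: 33% of 29,523 = 9,742.59, rounded up to 9,743; 8,861 present. Not satisfied.
Vote: requires three-fourths of those present (8,861); 3/4 of 8861 = 6645.75, rounded up to 6646, so 6,646 needed; 6,653 in favor. Satisfied.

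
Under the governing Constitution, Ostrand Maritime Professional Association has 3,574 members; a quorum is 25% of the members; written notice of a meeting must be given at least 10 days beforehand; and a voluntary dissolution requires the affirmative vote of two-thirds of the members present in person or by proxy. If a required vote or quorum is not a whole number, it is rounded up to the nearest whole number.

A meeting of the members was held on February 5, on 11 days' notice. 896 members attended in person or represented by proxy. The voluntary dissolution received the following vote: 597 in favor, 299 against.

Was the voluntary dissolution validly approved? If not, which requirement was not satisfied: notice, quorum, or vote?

Notice: 11 days given; 10 required. Satisfied.
Quorum: 25% of 3,574 = 893.50, rounded up to 894; 896 present. Satisfied.
Vote: requires two-thirds of those present (896); 2/3 of 896 = 597.33, rounded up to 598, so 598 needed; 597 in favor. Not satisfied.

Invalid — vote requirement not satisfied.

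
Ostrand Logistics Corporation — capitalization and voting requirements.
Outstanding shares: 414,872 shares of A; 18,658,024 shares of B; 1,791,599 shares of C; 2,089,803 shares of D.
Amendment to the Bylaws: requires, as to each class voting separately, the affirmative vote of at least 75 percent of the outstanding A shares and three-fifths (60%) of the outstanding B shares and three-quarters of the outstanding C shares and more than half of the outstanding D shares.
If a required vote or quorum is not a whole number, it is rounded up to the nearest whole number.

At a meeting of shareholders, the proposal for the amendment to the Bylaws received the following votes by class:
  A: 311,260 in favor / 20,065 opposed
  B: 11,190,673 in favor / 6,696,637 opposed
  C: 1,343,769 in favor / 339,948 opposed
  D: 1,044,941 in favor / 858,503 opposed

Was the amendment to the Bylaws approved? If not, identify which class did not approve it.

A: 3/4 of 414872 = 311154; 311,154 required, 311,260 in favor — approved.
B: 3/5 of 18658024 = 11194814.40, rounded up to 11194815; 11,194,815 required, 11,190,673 in favor — not approved.
C: 3/4 of 1791599 = 1343699.25, rounded up to 1343700; 1,343,700 required, 1,343,769 in favor — approved.
D: a majority of 2089803 is 1044902; 1,044,902 required, 1,044,941 in favor — approved.

Not approved — the B shares did not give the required vote.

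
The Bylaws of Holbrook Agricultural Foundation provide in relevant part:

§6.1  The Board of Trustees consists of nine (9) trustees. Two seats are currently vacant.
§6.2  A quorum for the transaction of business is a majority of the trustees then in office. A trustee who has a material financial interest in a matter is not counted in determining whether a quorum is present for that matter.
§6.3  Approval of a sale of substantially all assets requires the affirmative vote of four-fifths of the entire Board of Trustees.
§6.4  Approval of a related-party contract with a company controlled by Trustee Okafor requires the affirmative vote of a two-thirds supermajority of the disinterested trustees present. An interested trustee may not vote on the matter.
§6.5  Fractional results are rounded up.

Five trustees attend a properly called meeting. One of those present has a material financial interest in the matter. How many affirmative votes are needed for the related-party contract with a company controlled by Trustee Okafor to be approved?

The related-party contract with a company controlled by Trustee Okafor requires two-thirds of the disinterested trustees present (5 − 1 = 4).
2/3 of 4 = 2.67, rounded up to 3.

3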